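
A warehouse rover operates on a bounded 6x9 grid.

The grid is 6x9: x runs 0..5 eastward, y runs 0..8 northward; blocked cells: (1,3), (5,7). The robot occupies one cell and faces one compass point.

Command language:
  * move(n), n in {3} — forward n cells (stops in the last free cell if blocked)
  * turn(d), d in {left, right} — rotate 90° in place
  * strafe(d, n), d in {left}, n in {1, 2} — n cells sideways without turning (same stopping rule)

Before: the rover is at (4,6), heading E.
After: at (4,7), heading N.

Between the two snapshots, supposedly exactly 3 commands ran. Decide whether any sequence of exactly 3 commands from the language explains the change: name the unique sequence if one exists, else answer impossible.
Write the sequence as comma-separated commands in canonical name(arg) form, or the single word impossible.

key: move(3) is stopped early by the blocked cell at (5,7)
start: at (4,6), heading E
step 1 (strafe(left, 1)): at (4,7), heading E
step 2 (move(3)): at (4,7), heading E
step 3 (turn(left)): at (4,7), heading N
all 125 alternatives checked — unique.

strafe(left, 1), move(3), turn(left)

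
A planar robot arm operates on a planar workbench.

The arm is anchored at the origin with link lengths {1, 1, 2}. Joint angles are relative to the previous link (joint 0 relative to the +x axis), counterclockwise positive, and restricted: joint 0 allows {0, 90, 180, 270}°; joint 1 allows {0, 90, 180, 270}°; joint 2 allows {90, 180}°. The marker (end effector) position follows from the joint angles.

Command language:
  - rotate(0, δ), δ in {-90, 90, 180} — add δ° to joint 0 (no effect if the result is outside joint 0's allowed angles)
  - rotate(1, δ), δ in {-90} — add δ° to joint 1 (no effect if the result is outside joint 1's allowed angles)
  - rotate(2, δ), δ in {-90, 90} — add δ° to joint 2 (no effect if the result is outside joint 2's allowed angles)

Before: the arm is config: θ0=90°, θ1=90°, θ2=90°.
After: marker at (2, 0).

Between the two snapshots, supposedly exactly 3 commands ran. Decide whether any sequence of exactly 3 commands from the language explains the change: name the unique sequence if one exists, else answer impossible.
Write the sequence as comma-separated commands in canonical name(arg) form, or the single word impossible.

rotate(1, -90), rotate(1, -90), rotate(1, -90)

begin: config: θ0=90°, θ1=90°, θ2=90°
step 1 (rotate(1, -90)): config: θ0=90°, θ1=0°, θ2=90°
step 2 (rotate(1, -90)): config: θ0=90°, θ1=270°, θ2=90°
step 3 (rotate(1, -90)): config: θ0=90°, θ1=180°, θ2=90°
no rival 3-sequence matches.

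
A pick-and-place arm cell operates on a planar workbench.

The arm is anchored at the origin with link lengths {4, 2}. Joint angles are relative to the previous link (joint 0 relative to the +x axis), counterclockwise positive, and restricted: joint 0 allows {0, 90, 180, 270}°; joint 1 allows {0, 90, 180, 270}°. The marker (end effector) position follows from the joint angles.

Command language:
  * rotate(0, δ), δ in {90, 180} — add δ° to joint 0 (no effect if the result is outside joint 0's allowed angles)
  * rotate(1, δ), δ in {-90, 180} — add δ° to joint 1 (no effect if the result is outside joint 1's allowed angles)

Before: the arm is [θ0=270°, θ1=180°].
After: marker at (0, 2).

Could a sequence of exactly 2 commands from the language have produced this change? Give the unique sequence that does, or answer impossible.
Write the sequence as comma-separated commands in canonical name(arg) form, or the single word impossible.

rotate(0, 90), rotate(0, 90)

t0: [θ0=270°, θ1=180°]
t=1 rotate(0, 90) ⇒ [θ0=0°, θ1=180°]
t=2 rotate(0, 90) ⇒ [θ0=90°, θ1=180°]
no rival 2-sequence matches.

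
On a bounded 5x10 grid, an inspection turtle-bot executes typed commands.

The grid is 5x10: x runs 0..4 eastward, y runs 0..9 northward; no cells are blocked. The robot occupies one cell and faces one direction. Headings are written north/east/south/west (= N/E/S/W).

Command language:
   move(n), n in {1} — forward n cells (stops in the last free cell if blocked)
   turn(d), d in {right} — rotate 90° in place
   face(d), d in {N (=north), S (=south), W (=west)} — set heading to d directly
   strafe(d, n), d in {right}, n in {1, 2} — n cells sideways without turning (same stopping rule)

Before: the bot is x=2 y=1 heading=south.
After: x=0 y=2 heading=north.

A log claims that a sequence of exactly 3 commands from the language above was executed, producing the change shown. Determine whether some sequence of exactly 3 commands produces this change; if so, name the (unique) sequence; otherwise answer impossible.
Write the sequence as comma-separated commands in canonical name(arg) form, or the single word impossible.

key: position moved to (0,2) AND the heading swung to N — translation plus rotation needed
from: x=2 y=1 heading=south
[1] after strafe(right, 2): x=0 y=1 heading=south
[2] after face(N): x=0 y=1 heading=north
[3] after move(1): x=0 y=2 heading=north
no rival 3-sequence matches.

strafe(right, 2), face(N), move(1)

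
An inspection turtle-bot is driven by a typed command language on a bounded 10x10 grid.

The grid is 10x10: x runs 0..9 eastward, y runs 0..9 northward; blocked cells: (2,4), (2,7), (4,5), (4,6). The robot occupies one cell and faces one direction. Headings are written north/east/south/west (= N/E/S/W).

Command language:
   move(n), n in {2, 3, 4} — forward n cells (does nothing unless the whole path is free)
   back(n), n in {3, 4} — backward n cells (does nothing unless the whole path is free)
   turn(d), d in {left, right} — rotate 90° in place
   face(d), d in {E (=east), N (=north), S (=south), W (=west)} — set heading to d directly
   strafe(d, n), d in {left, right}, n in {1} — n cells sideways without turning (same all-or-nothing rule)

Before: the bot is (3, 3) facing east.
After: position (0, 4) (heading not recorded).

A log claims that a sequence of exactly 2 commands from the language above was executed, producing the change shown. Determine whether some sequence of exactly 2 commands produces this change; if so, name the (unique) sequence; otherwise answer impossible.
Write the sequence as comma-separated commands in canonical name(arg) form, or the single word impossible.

key: running strafe(left, 1) before back(3) would end elsewhere — order is forced
initial: (3, 3) facing east
step 1 (back(3)): (0, 3) facing east
step 2 (strafe(left, 1)): (0, 4) facing east
all 169 alternatives checked — unique.

back(3), strafe(left, 1)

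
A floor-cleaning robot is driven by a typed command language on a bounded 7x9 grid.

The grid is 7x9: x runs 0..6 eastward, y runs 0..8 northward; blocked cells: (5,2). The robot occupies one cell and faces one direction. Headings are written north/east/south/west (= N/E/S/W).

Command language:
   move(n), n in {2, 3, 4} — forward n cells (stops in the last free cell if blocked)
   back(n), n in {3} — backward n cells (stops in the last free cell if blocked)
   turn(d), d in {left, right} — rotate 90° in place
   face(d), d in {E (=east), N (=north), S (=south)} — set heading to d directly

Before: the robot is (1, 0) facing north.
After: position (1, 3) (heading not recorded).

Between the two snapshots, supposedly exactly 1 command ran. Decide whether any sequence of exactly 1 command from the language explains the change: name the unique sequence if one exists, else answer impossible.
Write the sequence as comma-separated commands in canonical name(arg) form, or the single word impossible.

begin: (1, 0) facing north
[1] after move(3): (1, 3) facing north
no other 1-command option fits: unique.

move(3)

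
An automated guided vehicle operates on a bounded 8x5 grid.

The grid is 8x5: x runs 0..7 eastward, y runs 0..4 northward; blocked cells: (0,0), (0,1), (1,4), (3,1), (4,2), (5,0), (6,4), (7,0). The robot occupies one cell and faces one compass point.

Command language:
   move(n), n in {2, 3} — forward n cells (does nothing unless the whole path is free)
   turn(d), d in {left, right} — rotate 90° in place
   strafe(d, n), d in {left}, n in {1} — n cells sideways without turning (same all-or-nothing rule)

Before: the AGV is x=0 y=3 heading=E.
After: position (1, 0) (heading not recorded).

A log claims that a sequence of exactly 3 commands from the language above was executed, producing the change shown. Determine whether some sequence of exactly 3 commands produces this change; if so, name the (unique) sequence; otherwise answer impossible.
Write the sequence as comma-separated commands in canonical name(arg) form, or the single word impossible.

turn(right), strafe(left, 1), move(3)

key: order matters: swapping turn(right) and move(3) lands elsewhere
start: x=0 y=3 heading=E
[1] after turn(right): x=0 y=3 heading=S
[2] after strafe(left, 1): x=1 y=3 heading=S
[3] after move(3): x=1 y=0 heading=S
all 125 alternatives checked — unique.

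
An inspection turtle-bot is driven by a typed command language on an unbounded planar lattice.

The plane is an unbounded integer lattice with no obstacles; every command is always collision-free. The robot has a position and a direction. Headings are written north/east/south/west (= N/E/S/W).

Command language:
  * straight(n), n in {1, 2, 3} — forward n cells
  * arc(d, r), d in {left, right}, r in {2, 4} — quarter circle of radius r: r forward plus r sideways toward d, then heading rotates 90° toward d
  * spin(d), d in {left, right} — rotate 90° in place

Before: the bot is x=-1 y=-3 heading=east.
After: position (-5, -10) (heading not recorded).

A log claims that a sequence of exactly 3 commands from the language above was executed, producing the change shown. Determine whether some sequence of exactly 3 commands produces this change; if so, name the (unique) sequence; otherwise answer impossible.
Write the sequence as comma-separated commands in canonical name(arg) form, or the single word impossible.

spin(right), straight(3), arc(right, 4)

key: running arc(right, 4) before spin(right) would end elsewhere — order is forced
start: x=-1 y=-3 heading=east
t=1 spin(right) ⇒ x=-1 y=-3 heading=south
t=2 straight(3) ⇒ x=-1 y=-6 heading=south
t=3 arc(right, 4) ⇒ x=-5 y=-10 heading=west
no rival 3-sequence matches.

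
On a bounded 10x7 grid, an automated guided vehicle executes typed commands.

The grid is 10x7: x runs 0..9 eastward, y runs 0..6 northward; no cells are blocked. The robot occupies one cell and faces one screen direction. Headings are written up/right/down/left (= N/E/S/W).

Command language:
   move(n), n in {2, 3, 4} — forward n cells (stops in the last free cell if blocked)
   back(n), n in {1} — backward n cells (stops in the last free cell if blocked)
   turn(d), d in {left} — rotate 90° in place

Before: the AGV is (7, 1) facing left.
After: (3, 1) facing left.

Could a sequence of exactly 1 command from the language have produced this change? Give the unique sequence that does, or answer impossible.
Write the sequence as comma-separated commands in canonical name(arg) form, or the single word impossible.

move(4)

key: heading stays W — the single command does not turn
from: (7, 1) facing left
step 1 (move(4)): (3, 1) facing left
no other 1-command option fits: unique.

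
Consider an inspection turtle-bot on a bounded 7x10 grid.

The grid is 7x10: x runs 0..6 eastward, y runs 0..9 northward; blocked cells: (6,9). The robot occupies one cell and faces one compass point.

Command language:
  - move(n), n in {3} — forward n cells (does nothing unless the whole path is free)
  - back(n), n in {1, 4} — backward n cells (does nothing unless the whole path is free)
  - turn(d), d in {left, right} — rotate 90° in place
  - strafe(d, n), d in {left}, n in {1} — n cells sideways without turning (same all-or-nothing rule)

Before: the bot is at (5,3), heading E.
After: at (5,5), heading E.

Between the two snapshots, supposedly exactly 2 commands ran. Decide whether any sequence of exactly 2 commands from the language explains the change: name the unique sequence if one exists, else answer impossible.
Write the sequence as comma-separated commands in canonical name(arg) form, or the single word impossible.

key: still facing E at the end — nothing in the sequence rotates
from: at (5,3), heading E
step 1 (strafe(left, 1)): at (5,4), heading E
step 2 (strafe(left, 1)): at (5,5), heading E
uniquely the one of 36 2-step routes that fits.

strafe(left, 1), strafe(left, 1)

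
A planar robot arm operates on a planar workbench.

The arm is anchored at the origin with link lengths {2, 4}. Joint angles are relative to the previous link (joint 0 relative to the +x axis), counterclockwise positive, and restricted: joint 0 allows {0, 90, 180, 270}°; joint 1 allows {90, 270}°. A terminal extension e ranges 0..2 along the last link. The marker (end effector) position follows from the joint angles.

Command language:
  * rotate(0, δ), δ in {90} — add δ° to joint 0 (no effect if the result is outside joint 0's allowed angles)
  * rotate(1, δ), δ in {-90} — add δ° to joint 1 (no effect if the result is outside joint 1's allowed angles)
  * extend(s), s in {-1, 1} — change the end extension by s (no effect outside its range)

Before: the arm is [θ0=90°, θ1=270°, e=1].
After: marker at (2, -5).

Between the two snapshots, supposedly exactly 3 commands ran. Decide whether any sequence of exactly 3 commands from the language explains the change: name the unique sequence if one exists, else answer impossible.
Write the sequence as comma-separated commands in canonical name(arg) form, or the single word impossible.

rotate(0, 90), rotate(0, 90), rotate(0, 90)

begin: [θ0=90°, θ1=270°, e=1]
t=1 rotate(0, 90) ⇒ [θ0=180°, θ1=270°, e=1]
t=2 rotate(0, 90) ⇒ [θ0=270°, θ1=270°, e=1]
t=3 rotate(0, 90) ⇒ [θ0=0°, θ1=270°, e=1]
no rival 3-sequence matches.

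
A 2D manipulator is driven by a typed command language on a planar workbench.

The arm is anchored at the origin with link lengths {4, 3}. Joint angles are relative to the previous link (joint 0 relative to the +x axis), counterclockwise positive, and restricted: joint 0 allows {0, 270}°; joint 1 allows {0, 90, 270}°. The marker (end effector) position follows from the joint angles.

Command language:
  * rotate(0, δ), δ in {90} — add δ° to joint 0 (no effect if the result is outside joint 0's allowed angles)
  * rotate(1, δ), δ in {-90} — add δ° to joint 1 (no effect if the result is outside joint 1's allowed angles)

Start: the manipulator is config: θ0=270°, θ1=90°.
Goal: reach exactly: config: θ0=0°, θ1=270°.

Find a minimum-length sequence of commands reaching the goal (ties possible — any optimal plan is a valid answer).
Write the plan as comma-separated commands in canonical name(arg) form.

rotate(0, 90), rotate(1, -90), rotate(1, -90)

begin: config: θ0=270°, θ1=90°
[1] after rotate(0, 90): config: θ0=0°, θ1=90°
[2] after rotate(1, -90): config: θ0=0°, θ1=0°
[3] after rotate(1, -90): config: θ0=0°, θ1=270°
no 2-step plan works, so 3 is optimal.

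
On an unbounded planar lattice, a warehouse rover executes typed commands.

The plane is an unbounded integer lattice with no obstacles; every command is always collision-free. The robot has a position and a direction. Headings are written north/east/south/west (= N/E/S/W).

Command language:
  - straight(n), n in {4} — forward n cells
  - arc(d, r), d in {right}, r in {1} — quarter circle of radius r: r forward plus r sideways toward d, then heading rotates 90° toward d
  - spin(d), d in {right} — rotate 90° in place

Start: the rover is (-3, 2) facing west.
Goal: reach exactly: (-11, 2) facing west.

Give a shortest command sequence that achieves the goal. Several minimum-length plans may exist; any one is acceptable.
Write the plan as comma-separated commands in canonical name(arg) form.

straight(4), straight(4)

t0: (-3, 2) facing west
step 1 (straight(4)): (-7, 2) facing west
step 2 (straight(4)): (-11, 2) facing west
no 1-step plan works, so 2 is optimal.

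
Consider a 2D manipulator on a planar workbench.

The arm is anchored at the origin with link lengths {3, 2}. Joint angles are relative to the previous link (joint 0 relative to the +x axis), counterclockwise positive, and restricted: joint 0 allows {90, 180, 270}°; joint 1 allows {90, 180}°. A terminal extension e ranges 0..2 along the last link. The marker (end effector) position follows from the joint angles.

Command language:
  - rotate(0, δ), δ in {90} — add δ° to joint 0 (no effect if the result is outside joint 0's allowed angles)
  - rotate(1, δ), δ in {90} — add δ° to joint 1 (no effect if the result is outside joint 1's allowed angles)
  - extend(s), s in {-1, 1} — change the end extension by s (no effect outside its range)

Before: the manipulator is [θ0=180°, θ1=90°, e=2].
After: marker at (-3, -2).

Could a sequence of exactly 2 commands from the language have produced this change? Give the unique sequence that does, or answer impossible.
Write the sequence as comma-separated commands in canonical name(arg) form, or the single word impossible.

begin: [θ0=180°, θ1=90°, e=2]
t=1 extend(-1) ⇒ [θ0=180°, θ1=90°, e=1]
t=2 extend(-1) ⇒ [θ0=180°, θ1=90°, e=0]
no other 2-command option fits: unique.

extend(-1), extend(-1)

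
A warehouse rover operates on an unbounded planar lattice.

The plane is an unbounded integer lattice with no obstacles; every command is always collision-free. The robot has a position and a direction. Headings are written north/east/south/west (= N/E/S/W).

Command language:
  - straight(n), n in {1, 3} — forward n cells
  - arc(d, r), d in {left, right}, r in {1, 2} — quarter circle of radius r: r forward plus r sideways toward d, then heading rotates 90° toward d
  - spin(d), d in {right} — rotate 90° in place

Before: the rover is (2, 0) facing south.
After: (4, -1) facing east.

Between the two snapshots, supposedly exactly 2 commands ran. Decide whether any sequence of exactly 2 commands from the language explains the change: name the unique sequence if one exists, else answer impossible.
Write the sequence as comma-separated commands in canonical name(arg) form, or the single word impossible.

key: position moved to (4,-1) AND the heading swung to E — translation plus rotation needed
start: (2, 0) facing south
1. arc(left, 1) → (3, -1) facing east
2. straight(1) → (4, -1) facing east
uniquely the one of 49 2-step routes that fits.

arc(left, 1), straight(1)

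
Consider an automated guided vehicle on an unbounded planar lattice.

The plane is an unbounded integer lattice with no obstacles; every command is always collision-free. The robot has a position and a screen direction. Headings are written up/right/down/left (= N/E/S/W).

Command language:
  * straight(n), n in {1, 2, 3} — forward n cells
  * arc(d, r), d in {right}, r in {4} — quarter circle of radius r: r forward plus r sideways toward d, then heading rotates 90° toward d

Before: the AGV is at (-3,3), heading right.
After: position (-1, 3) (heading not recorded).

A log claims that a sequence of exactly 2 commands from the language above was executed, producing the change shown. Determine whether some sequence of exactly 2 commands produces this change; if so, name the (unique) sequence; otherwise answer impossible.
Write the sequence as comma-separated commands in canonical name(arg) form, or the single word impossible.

from: at (-3,3), heading right
[1] after straight(1): at (-2,3), heading right
[2] after straight(1): at (-1,3), heading right
uniquely the one of 16 2-step routes that fits.

straight(1), straight(1)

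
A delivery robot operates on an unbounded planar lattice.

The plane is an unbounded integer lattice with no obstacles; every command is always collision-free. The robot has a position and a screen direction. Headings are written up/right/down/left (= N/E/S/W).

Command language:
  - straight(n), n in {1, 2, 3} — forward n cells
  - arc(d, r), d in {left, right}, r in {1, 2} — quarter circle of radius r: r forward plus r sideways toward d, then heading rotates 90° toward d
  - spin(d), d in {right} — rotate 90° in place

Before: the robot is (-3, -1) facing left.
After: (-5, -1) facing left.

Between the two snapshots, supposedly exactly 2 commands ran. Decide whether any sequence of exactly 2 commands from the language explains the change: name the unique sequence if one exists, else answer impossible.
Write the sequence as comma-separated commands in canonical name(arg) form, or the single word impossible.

key: still facing W at the end — nothing in the sequence rotates
start: (-3, -1) facing left
t=1 straight(1) ⇒ (-4, -1) facing left
t=2 straight(1) ⇒ (-5, -1) facing left
no rival 2-sequence matches.

straight(1), straight(1)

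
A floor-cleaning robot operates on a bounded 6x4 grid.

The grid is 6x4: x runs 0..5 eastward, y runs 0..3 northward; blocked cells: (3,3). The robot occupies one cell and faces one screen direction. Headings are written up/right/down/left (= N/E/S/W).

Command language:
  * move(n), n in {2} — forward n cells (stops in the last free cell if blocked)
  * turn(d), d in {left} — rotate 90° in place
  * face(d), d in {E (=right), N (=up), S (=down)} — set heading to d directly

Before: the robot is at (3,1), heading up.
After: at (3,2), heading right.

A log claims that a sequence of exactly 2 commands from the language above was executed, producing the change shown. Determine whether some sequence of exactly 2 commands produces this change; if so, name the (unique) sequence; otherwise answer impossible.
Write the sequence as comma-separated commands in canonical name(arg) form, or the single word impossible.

key: running face(E) before move(2) would end elsewhere — order is forced
from: at (3,1), heading up
1. move(2) → at (3,2), heading up
2. face(E) → at (3,2), heading right
uniquely the one of 25 2-step routes that fits.

move(2), face(E)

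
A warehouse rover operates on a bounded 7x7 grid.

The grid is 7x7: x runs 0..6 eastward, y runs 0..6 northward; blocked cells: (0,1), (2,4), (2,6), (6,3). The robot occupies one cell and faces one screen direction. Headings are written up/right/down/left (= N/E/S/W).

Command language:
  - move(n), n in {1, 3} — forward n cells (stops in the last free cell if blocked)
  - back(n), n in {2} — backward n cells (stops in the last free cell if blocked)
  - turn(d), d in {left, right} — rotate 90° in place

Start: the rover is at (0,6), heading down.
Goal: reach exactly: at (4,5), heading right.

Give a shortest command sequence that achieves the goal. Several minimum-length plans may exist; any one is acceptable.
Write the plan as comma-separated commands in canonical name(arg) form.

move(1), turn(left), move(3), move(1)

from: at (0,6), heading down
step 1 (move(1)): at (0,5), heading down
step 2 (turn(left)): at (0,5), heading right
step 3 (move(3)): at (3,5), heading right
step 4 (move(1)): at (4,5), heading right
nothing shorter than 4 reaches the goal.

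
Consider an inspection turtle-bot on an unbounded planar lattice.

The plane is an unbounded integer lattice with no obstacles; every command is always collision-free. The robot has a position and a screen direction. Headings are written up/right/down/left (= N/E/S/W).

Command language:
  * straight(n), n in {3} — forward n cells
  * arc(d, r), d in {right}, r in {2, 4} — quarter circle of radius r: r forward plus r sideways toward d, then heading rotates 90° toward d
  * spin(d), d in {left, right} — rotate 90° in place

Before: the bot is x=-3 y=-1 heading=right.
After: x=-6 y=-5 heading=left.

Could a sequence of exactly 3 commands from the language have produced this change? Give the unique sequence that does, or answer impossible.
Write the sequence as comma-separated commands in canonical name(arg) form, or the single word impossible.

key: order matters: swapping arc(right, 2) and straight(3) lands elsewhere
initial: x=-3 y=-1 heading=right
1. arc(right, 2) → x=-1 y=-3 heading=down
2. arc(right, 2) → x=-3 y=-5 heading=left
3. straight(3) → x=-6 y=-5 heading=left
all 125 alternatives checked — unique.

arc(right, 2), arc(right, 2), straight(3)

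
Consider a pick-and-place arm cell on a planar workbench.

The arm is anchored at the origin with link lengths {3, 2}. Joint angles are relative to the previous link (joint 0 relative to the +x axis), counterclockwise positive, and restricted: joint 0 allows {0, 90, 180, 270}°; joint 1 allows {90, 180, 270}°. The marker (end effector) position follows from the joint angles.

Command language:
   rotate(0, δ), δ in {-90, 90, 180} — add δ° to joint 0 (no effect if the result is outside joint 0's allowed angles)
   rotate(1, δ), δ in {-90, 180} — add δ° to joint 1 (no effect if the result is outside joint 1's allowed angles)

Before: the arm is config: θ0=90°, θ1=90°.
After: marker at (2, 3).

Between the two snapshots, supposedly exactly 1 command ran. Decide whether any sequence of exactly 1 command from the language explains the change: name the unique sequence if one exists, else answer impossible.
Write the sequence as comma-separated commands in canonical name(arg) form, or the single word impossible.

rotate(1, 180)

from: config: θ0=90°, θ1=90°
step 1 (rotate(1, 180)): config: θ0=90°, θ1=270°
no other 1-command option fits: unique.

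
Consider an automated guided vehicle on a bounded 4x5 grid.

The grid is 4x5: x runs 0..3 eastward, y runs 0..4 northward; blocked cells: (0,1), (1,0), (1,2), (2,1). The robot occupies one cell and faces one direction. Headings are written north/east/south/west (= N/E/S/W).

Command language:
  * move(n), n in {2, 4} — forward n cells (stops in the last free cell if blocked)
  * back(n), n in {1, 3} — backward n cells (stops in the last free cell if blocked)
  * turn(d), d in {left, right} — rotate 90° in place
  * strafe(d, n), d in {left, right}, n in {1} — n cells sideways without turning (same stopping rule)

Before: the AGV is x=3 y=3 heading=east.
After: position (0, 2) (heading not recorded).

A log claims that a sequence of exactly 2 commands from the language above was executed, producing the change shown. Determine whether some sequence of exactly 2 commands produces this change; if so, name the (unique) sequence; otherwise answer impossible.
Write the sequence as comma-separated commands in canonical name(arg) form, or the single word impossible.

key: order matters: swapping back(3) and strafe(right, 1) lands elsewhere
initial: x=3 y=3 heading=east
t=1 back(3) ⇒ x=0 y=3 heading=east
t=2 strafe(right, 1) ⇒ x=0 y=2 heading=east
all 64 alternatives checked — unique.

back(3), strafe(right, 1)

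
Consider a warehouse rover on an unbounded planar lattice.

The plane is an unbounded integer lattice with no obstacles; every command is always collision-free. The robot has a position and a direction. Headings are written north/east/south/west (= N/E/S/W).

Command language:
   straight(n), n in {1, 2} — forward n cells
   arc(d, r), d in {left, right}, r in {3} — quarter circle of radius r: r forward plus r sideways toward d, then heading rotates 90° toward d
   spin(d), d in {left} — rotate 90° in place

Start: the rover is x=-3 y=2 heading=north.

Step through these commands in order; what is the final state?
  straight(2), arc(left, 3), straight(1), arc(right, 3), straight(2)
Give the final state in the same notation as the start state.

x=-10 y=12 heading=north

initial: x=-3 y=2 heading=north
[1] after straight(2): x=-3 y=4 heading=north
[2] after arc(left, 3): x=-6 y=7 heading=west
[3] after straight(1): x=-7 y=7 heading=west
[4] after arc(right, 3): x=-10 y=10 heading=north
[5] after straight(2): x=-10 y=12 heading=north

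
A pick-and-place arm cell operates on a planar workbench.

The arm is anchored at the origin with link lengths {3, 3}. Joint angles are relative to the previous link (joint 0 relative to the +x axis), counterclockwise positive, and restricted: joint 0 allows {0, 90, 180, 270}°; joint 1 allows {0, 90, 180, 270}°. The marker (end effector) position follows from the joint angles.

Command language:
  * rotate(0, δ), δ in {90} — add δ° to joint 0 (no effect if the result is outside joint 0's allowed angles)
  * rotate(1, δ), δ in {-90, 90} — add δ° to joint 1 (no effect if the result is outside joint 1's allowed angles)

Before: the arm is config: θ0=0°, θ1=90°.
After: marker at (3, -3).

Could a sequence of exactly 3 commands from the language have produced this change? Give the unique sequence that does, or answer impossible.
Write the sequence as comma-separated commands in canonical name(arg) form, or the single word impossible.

rotate(0, 90), rotate(0, 90), rotate(0, 90)

begin: config: θ0=0°, θ1=90°
step 1 (rotate(0, 90)): config: θ0=90°, θ1=90°
step 2 (rotate(0, 90)): config: θ0=180°, θ1=90°
step 3 (rotate(0, 90)): config: θ0=270°, θ1=90°
no other 3-command option fits: unique.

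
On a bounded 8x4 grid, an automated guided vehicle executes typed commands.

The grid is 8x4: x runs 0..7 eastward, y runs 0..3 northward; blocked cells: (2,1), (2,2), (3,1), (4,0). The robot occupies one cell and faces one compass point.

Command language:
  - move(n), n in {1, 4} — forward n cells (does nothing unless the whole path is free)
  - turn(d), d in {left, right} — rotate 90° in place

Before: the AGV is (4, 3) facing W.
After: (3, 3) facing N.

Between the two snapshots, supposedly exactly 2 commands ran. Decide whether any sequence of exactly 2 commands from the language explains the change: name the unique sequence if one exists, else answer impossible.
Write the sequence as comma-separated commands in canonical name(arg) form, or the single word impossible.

move(1), turn(right)

key: order matters: swapping move(1) and turn(right) lands elsewhere
start: (4, 3) facing W
[1] after move(1): (3, 3) facing W
[2] after turn(right): (3, 3) facing N
uniquely the one of 16 2-step routes that fits.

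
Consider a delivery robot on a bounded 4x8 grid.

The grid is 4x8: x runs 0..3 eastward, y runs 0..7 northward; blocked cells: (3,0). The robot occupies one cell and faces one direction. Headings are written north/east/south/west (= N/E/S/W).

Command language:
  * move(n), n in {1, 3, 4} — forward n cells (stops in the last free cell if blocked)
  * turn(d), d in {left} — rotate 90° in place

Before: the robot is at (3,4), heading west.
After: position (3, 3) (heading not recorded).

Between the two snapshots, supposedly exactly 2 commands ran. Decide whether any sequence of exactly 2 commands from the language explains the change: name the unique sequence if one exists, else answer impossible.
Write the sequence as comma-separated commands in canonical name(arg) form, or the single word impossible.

turn(left), move(1)

key: running move(1) before turn(left) would end elsewhere — order is forced
start: at (3,4), heading west
1. turn(left) → at (3,4), heading south
2. move(1) → at (3,3), heading south
no rival 2-sequence matches.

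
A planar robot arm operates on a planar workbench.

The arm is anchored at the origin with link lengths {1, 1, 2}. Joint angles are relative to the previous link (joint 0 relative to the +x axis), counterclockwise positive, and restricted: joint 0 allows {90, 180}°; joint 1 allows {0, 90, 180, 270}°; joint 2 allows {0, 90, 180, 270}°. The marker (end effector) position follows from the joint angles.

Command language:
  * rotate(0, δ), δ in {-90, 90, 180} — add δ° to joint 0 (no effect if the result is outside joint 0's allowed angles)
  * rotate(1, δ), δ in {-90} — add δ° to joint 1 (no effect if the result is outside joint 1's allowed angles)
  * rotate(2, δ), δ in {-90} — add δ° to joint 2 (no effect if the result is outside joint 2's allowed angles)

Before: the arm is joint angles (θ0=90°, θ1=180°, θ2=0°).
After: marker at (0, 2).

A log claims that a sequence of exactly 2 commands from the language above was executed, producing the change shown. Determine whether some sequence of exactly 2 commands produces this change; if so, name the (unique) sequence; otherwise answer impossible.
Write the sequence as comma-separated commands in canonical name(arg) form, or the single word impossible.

t0: joint angles (θ0=90°, θ1=180°, θ2=0°)
step 1 (rotate(2, -90)): joint angles (θ0=90°, θ1=180°, θ2=270°)
step 2 (rotate(2, -90)): joint angles (θ0=90°, θ1=180°, θ2=180°)
all 25 alternatives checked — unique.

rotate(2, -90), rotate(2, -90)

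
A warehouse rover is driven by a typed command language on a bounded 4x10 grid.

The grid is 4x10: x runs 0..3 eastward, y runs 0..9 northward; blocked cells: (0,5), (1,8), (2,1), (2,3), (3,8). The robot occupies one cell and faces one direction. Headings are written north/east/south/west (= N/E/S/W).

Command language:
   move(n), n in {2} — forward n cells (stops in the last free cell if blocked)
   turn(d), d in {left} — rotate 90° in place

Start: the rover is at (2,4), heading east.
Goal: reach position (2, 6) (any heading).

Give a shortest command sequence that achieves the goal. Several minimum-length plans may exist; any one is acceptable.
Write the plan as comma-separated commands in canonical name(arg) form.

start: at (2,4), heading east
step 1 (turn(left)): at (2,4), heading north
step 2 (move(2)): at (2,6), heading north
no 1-step plan works, so 2 is optimal.

turn(left), move(2)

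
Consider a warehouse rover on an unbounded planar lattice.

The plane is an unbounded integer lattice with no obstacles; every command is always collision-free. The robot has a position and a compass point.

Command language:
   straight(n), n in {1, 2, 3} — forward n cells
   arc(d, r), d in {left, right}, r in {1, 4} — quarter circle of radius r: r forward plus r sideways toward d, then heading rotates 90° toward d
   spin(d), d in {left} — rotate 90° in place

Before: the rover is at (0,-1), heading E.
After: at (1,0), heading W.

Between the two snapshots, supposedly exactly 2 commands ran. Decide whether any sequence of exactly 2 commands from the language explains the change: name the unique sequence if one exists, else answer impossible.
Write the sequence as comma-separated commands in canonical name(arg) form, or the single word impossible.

key: running spin(left) before arc(left, 1) would end elsewhere — order is forced
t0: at (0,-1), heading E
1. arc(left, 1) → at (1,0), heading N
2. spin(left) → at (1,0), heading W
all 64 alternatives checked — unique.

arc(left, 1), spin(left)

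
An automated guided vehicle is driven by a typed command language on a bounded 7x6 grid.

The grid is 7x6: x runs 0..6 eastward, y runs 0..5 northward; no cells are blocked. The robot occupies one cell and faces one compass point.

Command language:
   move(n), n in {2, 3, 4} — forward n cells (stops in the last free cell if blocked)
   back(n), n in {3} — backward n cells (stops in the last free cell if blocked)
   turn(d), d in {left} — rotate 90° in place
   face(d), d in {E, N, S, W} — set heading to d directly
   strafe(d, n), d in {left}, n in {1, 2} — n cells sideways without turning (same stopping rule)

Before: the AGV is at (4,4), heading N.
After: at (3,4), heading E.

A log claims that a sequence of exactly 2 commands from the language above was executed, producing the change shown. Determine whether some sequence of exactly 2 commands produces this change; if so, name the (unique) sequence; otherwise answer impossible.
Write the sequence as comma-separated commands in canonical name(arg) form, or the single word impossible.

strafe(left, 1), face(E)

key: running face(E) before strafe(left, 1) would end elsewhere — order is forced
from: at (4,4), heading N
1. strafe(left, 1) → at (3,4), heading N
2. face(E) → at (3,4), heading E
uniquely the one of 121 2-step routes that fits.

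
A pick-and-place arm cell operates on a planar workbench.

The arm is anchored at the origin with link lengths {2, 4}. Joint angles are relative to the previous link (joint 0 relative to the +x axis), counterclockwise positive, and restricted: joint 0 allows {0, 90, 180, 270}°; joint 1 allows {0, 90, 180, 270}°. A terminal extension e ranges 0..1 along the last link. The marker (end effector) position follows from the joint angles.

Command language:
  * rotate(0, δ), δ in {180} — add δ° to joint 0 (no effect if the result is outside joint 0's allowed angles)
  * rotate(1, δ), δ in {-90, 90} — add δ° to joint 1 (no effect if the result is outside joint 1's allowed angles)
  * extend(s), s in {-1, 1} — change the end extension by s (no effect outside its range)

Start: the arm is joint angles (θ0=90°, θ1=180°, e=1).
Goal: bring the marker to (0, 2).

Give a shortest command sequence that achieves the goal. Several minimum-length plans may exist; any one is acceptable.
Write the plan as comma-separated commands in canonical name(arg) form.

extend(-1), rotate(0, 180)

from: joint angles (θ0=90°, θ1=180°, e=1)
[1] after extend(-1): joint angles (θ0=90°, θ1=180°, e=0)
[2] after rotate(0, 180): joint angles (θ0=270°, θ1=180°, e=0)
shorter routes all fall short; 2 is best.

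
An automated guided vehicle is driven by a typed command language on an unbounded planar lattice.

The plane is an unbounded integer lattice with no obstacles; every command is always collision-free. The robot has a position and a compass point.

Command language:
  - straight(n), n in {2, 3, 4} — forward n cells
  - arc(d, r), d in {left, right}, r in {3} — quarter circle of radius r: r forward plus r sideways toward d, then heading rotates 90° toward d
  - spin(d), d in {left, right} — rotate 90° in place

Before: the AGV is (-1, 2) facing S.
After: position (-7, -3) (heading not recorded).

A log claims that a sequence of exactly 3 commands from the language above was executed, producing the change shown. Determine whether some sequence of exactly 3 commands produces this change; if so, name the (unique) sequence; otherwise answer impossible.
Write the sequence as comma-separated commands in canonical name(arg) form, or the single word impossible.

key: running straight(3) before straight(2) would end elsewhere — order is forced
start: (-1, 2) facing S
step 1 (straight(2)): (-1, 0) facing S
step 2 (arc(right, 3)): (-4, -3) facing W
step 3 (straight(3)): (-7, -3) facing W
no rival 3-sequence matches.

straight(2), arc(right, 3), straight(3)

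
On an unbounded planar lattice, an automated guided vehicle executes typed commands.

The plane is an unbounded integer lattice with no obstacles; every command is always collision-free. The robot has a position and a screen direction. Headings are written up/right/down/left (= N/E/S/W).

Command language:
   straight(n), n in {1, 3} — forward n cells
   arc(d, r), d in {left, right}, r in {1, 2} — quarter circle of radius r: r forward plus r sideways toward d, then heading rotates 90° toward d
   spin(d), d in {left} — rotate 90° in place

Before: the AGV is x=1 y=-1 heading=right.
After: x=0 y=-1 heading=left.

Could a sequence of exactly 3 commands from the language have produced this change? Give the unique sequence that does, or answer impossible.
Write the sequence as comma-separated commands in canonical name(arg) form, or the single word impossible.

key: order matters: swapping spin(left) and straight(1) lands elsewhere
begin: x=1 y=-1 heading=right
[1] after spin(left): x=1 y=-1 heading=up
[2] after spin(left): x=1 y=-1 heading=left
[3] after straight(1): x=0 y=-1 heading=left
no rival 3-sequence matches.

spin(left), spin(left), straight(1)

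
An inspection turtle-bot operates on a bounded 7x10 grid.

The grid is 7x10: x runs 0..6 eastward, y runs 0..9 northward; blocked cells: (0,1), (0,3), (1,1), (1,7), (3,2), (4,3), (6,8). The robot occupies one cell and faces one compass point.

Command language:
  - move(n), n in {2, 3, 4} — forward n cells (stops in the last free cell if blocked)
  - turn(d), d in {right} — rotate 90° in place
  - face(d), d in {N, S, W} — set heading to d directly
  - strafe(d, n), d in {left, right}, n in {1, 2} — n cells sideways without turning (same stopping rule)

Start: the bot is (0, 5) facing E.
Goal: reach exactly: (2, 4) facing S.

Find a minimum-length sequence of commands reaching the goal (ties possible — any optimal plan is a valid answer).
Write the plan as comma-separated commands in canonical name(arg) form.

begin: (0, 5) facing E
1. strafe(right, 1) → (0, 4) facing E
2. turn(right) → (0, 4) facing S
3. strafe(left, 2) → (2, 4) facing S
shorter routes all fall short; 3 is best.

strafe(right, 1), turn(right), strafe(left, 2)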